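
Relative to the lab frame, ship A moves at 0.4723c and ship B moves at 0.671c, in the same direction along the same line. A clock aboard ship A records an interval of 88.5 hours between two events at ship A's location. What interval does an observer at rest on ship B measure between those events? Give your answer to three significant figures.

Speed of ship A in ship B's frame: u = (v_A − v_B)/(1 − v_A v_B/c²) = (0.4723 − 0.671)/(1 − 0.4723×0.671) = −0.1987/0.6830867 = −0.29089; |u| = 0.29089c.
At |u| = 0.29089c, γ = (1 − 0.084617)^(−1/2) = 1.0452.
The clock on ship A records proper time, so ship B measures Δt = γΔτ = 1.0452 × 88.5 = 92.5 hours.

92.5 hours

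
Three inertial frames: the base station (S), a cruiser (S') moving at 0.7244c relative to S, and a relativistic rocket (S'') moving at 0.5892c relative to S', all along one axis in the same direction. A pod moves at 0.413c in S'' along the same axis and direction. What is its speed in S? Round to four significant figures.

0.9663c

First combine the pod and relativistic rocket (S''→S'): u₁ = (0.413 + 0.5892)/(1 + 0.413×0.5892) = 1.0022/1.2433396 = 0.80605.
Then combine with the cruiser (S'→S): u = (0.80605 + 0.7244)/(1 + 0.80605×0.7244) = 1.53045/1.58390262 = 0.96625.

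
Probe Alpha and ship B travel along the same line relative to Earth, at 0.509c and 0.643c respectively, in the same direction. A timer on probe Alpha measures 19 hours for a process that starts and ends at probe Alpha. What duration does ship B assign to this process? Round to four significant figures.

Transform probe Alpha's velocity into ship B's frame: (0.509 − 0.643)/(1 − 0.509·0.643) = −0.134/0.672713, so the relative speed is 0.19919c.
At |u| = 0.19919c, γ = (1 − 0.0396767)^(−1/2) = 1.0204.
The clock on probe Alpha records proper time, so ship B measures Δt = γΔτ = 1.0204 × 19 = 19.39 hours.

19.39 hours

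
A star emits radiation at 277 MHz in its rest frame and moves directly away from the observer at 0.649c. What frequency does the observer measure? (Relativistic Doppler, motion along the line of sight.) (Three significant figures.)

Relativistic Doppler (source moving away): f_obs = f_src · √((1−β)/(1+β)).
With β = 0.649: factor = √(0.351/1.649) = 0.46136.
f_obs = 277 × 0.46136 = 128 MHz.

128 MHz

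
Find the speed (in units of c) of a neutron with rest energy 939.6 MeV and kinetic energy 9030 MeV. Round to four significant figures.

0.9955c

γ = 1 + K/(mc²) = 1 + 9030/939.6 = 10.61.
β = √(1 − 1/γ²) = √(1 − 0.0088832) = √0.9911168 = 0.9955.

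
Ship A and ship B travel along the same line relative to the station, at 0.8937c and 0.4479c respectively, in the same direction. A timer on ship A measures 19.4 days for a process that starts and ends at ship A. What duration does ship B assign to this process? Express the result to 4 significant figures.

29.00 days

The velocity of ship A relative to ship B is (0.8937 − 0.4479)c / (1 − 0.8937×0.4479) = 0.74336c; relative speed 0.74336c.
At |u| = 0.74336c, γ = (1 − 0.552584)^(−1/2) = 1.495.
The clock on ship A records proper time, so ship B measures Δt = γΔτ = 1.495 × 19.4 = 29.00 days.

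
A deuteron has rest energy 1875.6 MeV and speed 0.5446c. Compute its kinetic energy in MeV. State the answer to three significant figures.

With β = 0.5446, γ = 1/√(1 − 0.5446²) = 1/√0.70341084 = 1.19233.
Kinetic energy: K = (γ − 1)mc² = (1.19233 − 1) × 1875.6 MeV = 0.19233 × 1875.6 = 361 MeV.

361 MeV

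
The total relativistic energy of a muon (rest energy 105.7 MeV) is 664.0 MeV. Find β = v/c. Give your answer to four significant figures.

0.9872

Total energy E = γmc² gives γ = 664.0/105.7 = 6.2819.
Hence β = √(1 − 1/γ²) = √(1 − 0.0253407) = √0.9746593 = 0.9872.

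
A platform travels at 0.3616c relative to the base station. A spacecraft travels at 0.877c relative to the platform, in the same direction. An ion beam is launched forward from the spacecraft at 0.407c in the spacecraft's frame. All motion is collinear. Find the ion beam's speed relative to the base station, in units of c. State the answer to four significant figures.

0.9744c

Apply u = (u'+v)/(1+u'v) twice. Ion beam in the platform frame: (0.407+0.877)/(1+0.407·0.877) = 1.284/1.356939 = 0.94625c.
That velocity, transformed to the rest frame of the base station: (0.94625+0.3616)/(1+0.94625·0.3616) = 1.30785/1.342164 = 0.97443c.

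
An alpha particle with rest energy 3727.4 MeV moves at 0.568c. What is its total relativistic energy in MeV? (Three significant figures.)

4530 MeV

γ = 1/√(1 − β²) = 1/√(1 − 0.322624) = 1/√0.677376 = 1/0.823029 = 1.215.
Total energy: E = γmc² = 1.215 × 3727.4 MeV = 4530 MeV.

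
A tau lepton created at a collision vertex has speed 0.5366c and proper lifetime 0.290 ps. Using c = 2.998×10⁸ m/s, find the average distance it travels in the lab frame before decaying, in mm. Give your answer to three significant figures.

Lorentz factor: γ = (1 − 0.28793956)^(−1/2) = 1.1851.
Lab-frame lifetime: Δt = γτ = 1.1851 × 0.290 ps = 0.34368 ps.
Distance: d = vΔt = 0.5366 × 2.998×10⁸ m/s × 3.4368×10^-13 s = 5.53×10^-5 m = 0.0553 mm.

0.0553 mm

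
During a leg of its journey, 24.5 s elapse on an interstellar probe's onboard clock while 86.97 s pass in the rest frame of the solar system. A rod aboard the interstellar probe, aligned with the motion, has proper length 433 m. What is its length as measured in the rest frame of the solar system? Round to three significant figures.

122 m

The time-dilation ratio gives γ = 86.97/24.5 = 3.5498.
L = L₀/γ = 433/3.5498 = 122 m.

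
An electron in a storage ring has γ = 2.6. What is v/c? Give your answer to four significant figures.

β = √(1 − 1/γ²) = √(1 − 1/6.76) = √0.852071 = 0.9231.

0.9231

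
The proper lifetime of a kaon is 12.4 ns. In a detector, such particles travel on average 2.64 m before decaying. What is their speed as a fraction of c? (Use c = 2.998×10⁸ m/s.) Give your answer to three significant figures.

0.579c

Lab distance = (lab lifetime)·v = γτ·βc, so βγ = d/(cτ) = 2.640/(2.998×10⁸ × 1.240×10^-8) = 0.71015.
With βγ = 0.71015: γ² = 1 + (βγ)² = 1.504313, and β = (βγ)/γ = 0.71015/1.2265 = 0.579.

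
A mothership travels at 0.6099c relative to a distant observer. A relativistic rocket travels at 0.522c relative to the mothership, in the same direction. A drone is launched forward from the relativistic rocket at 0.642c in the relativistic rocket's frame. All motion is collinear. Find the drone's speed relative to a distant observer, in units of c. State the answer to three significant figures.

Apply u = (u'+v)/(1+u'v) twice. Drone in the mothership frame: (0.642+0.522)/(1+0.642·0.522) = 1.164/1.335124 = 0.87183c.
That velocity, transformed to the rest frame of a distant observer: (0.87183+0.6099)/(1+0.87183·0.6099) = 1.48173/1.531729117 = 0.96736c.

0.967c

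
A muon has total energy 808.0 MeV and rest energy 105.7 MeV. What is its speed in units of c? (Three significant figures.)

γ = E/(mc²) = 808.0/105.7 = 7.6443.
β = √(1 − 1/γ²) = √(1 − 0.0171129) = √0.9828871 = 0.991.

0.991c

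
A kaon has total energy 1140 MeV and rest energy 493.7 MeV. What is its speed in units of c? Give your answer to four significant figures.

Total energy E = γmc² gives γ = 1140/493.7 = 2.3091.
Hence β = √(1 − 1/γ²) = √(1 − 0.187549) = √0.812451 = 0.9014.

0.9014c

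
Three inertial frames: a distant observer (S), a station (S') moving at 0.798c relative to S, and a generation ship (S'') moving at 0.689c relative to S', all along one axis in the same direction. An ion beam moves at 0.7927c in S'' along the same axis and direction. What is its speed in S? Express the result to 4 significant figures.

0.9952c

First combine the ion beam and generation ship (S''→S'): u₁ = (0.7927 + 0.689)/(1 + 0.7927×0.689) = 1.4817/1.5461703 = 0.9583.
Then combine with the station (S'→S): u = (0.9583 + 0.798)/(1 + 0.9583×0.798) = 1.7563/1.7647234 = 0.99523.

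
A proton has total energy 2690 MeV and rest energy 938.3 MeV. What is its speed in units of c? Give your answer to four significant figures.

γ = E/(mc²) = 2690/938.3 = 2.8669.
β = √(1 − 1/γ²) = √(1 − 0.121668) = √0.878332 = 0.9372.

0.9372c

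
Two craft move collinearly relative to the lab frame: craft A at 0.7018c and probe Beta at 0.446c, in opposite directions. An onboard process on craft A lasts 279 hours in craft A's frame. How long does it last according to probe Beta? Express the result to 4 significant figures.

Speed of craft A in probe Beta's frame: u = (v_A + v_B)/(1 + v_A v_B/c²) = (0.7018 + 0.446)/(1 + 0.7018×0.446) = 1.1478/1.3130028 = 0.87418; |u| = 0.87418c.
At |u| = 0.87418c, γ = (1 − 0.764191)^(−1/2) = 2.0593.
Craft A's interval is proper; time dilation gives Δt_B = γΔτ = 2.0593 × 279 hours = 574.5 hours.

574.5 hours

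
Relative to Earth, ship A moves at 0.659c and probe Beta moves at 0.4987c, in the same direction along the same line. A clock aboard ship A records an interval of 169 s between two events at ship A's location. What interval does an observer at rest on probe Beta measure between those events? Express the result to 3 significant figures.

174 s

The velocity of ship A relative to probe Beta is (0.659 − 0.4987)c / (1 − 0.659×0.4987) = 0.23877c; relative speed 0.23877c.
γ for this relative speed: γ = 1/√(1 − 0.0570111) = 1.0298.
Ship A's interval is proper; time dilation gives Δt_B = γΔτ = 1.0298 × 169 s = 174 s.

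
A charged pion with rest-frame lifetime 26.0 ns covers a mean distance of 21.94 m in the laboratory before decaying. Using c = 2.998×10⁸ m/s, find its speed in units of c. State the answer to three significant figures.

d = βγcτ ⇒ βγ = d/(cτ) = 21.94 m / (7.7948 m) = 2.8147.
β = (βγ)/√(1+(βγ)²) = 2.8147/√8.92254 = 0.942.

0.942c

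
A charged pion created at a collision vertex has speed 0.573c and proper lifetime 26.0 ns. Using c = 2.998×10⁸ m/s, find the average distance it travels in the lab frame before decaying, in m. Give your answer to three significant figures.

5.45 m

Lorentz factor: γ = (1 − 0.328329)^(−1/2) = 1.2202.
Lab-frame lifetime: Δt = γτ = 1.2202 × 26.0 ns = 31.725 ns.
Distance: d = vΔt = 0.573 × 2.998×10⁸ m/s × 3.1725×10^-8 s = 5.45 m.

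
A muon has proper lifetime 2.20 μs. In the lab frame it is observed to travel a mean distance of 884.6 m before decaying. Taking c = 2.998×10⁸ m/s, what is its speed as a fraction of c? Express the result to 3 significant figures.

Let x = d/(cτ) = 884.6 m / (2.998×10⁸ m/s × 2.200×10^-6 s) = 1.3412. Since d = βγcτ, x = βγ = β/√(1−β²).
Solving: β² = x²/(1+x²) = 1.79882/2.79882 = 0.642707, so β = 0.802.

0.802c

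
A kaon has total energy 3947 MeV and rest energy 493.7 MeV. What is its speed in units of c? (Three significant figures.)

Total energy E = γmc² gives γ = 3947/493.7 = 7.9947.
Hence β = √(1 − 1/γ²) = √(1 − 0.0156457) = √0.9843543 = 0.992.

0.992c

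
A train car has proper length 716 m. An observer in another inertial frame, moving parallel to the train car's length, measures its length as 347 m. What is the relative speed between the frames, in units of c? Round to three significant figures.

0.875c

Length contraction gives γ = L₀/L = 716/347 = 2.0634.
β = √(1 − 1/γ²) = √0.765127 = 0.875.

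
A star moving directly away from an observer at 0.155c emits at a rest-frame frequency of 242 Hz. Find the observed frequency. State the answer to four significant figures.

Relativistic Doppler (source moving away): f_obs = f_src · √((1−β)/(1+β)).
With β = 0.155: factor = √(0.845/1.155) = 0.85534.
f_obs = 242 × 0.85534 = 207.0 Hz.

207.0 Hz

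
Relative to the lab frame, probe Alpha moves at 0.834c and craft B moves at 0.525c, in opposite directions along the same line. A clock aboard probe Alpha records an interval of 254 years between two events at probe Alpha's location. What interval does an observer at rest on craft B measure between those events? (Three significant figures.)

778 years

The velocity of probe Alpha relative to craft B is (0.834 + 0.525)c / (1 + 0.834×0.525) = 0.94516c; relative speed 0.94516c.
At |u| = 0.94516c, γ = (1 − 0.893327)^(−1/2) = 3.0618.
Probe Alpha's interval is proper; time dilation gives Δt_B = γΔτ = 3.0618 × 254 years = 778 years.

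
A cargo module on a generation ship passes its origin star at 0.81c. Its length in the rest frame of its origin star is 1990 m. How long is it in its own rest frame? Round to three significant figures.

3390 m

γ = 1/√(1 − β²) = 1/√(1 − 0.6561) = 1/√0.3439 = 1/0.58643 = 1.7052.
Proper length: L₀ = γ·L = 1.7052 × 1990 = 3390 m.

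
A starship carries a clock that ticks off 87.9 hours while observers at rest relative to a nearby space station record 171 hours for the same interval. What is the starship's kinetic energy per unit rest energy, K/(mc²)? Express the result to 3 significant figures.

The time-dilation ratio gives γ = 171/87.9 = 1.94539.
Since K = (γ−1)mc², K/(mc²) = 1.94539 − 1 = 0.945.

0.945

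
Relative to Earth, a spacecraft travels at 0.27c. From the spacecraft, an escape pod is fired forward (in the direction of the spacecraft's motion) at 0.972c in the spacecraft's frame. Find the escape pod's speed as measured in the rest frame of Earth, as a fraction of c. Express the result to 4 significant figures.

Relativistic velocity addition: u = (u' + v)/(1 + u'v/c²), with u' = 0.972c and v = 0.27c.
Numerator: 0.972 + 0.27 = 1.242. Denominator: 1 + (0.972)(0.27) = 1.26244.
u = 1.242/1.26244 = 0.98381, so the speed is 0.9838c.

0.9838c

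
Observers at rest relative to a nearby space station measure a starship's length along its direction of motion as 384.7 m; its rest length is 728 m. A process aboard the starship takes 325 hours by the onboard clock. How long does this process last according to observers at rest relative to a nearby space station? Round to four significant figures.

γ = L₀/L = 728/384.7 = 1.89238.
The same γ dilates the second interval: 1.89238 × 325 hours = 615.0 hours.

615.0 hours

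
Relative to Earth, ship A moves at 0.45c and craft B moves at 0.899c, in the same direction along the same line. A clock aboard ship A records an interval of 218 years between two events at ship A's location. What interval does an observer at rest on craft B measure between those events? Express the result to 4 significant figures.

Speed of ship A in craft B's frame: u = (v_A − v_B)/(1 − v_A v_B/c²) = (0.45 − 0.899)/(1 − 0.45×0.899) = −0.449/0.59545 = −0.75405; |u| = 0.75405c.
At |u| = 0.75405c, γ = (1 − 0.568591)^(−1/2) = 1.5225.
Ship A's interval is proper; time dilation gives Δt_B = γΔτ = 1.5225 × 218 years = 331.9 years.

331.9 years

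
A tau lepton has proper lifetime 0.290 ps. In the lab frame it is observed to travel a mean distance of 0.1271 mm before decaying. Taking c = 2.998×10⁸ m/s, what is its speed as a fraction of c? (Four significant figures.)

0.8254c

Lab distance = (lab lifetime)·v = γτ·βc, so βγ = d/(cτ) = 1.271×10^-4/(2.998×10⁸ × 2.900×10^-13) = 1.4619.
With βγ = 1.4619: γ² = 1 + (βγ)² = 3.13715, and β = (βγ)/γ = 1.4619/1.7712 = 0.8254.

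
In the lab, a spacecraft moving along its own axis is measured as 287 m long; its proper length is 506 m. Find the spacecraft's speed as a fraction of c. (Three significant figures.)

Length contraction gives γ = L₀/L = 506/287 = 1.7631.
β = √(1 − 1/γ²) = √0.678304 = 0.824.

0.824c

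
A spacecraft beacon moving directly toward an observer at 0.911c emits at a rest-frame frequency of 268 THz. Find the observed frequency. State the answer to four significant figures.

1242 THz

Relativistic Doppler (source moving toward): f_obs = f_src · √((1+β)/(1−β)).
With β = 0.911: factor = √(1.911/0.089) = 4.6338.
f_obs = 268 × 4.6338 = 1242 THz.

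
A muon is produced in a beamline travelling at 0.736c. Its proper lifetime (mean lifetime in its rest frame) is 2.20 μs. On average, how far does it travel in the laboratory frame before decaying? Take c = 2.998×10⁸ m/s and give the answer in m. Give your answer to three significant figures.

717 m

With β = 0.736, γ = 1/√(1 − 0.736²) = 1/√0.458304 = 1.4771.
Lab-frame lifetime: Δt = γτ = 1.4771 × 2.20 μs = 3.2496 μs.
Distance: d = vΔt = 0.736 × 2.998×10⁸ m/s × 3.2496×10^-6 s = 717 m.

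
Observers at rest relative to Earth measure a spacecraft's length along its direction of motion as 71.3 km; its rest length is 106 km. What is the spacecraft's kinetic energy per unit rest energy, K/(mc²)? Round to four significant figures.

0.4867

γ = L₀/L = 106/71.3 = 1.48668.
K/(mc²) = γ − 1 = 1.48668 − 1 = 0.4867.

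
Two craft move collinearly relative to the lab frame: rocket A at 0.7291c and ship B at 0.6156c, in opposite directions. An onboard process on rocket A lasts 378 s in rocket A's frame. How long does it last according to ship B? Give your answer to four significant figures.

Speed of rocket A in ship B's frame: u = (v_A + v_B)/(1 + v_A v_B/c²) = (0.7291 + 0.6156)/(1 + 0.7291×0.6156) = 1.3447/1.44883396 = 0.92813; |u| = 0.92813c.
At |u| = 0.92813c, γ = (1 − 0.861425)^(−1/2) = 2.6863.
The clock on rocket A records proper time, so ship B measures Δt = γΔτ = 2.6863 × 378 = 1015 s.

1015 s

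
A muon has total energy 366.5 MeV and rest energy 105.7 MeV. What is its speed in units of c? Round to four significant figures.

γ = E/(mc²) = 366.5/105.7 = 3.4674.
β = √(1 − 1/γ²) = √(1 − 0.0831749) = √0.9168251 = 0.9575.

0.9575c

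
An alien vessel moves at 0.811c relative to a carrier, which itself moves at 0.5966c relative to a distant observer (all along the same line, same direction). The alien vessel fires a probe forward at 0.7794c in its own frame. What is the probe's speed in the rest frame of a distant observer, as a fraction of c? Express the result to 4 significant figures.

First combine the probe and alien vessel (S''→S'): u₁ = (0.7794 + 0.811)/(1 + 0.7794×0.811) = 1.5904/1.6320934 = 0.97445.
Then combine with the carrier (S'→S): u = (0.97445 + 0.5966)/(1 + 0.97445×0.5966) = 1.57105/1.58135687 = 0.99348.

0.9935c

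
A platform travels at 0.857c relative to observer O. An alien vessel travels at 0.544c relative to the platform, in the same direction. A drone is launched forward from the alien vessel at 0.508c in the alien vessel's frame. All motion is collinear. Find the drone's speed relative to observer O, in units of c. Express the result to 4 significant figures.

Compose velocities in two stages. Stage 1 (into S'): u₁ = (0.508+0.544)/(1+0.508×0.544) = 0.82422.
Stage 2 (into S): u = (0.82422+0.857)/(1+0.82422×0.857) = 0.98527, so the speed is 0.9853c.

0.9853c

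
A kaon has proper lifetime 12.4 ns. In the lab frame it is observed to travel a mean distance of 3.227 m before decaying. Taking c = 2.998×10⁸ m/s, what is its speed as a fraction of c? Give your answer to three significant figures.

Lab distance = (lab lifetime)·v = γτ·βc, so βγ = d/(cτ) = 3.227/(2.998×10⁸ × 1.240×10^-8) = 0.86805.
With βγ = 0.86805: γ² = 1 + (βγ)² = 1.753511, and β = (βγ)/γ = 0.86805/1.3242 = 0.656.

0.656c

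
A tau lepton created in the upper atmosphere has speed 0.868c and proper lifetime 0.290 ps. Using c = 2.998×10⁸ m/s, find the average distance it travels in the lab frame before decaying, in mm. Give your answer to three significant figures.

0.152 mm

γ = 1/√(1 − β²) = 1/√(1 − 0.753424) = 1/√0.246576 = 1/0.496564 = 2.0138.
Lab-frame lifetime: Δt = γτ = 2.0138 × 0.290 ps = 0.584 ps.
Distance: d = vΔt = 0.868 × 2.998×10⁸ m/s × 5.8400×10^-13 s = 1.52×10^-4 m = 0.152 mm.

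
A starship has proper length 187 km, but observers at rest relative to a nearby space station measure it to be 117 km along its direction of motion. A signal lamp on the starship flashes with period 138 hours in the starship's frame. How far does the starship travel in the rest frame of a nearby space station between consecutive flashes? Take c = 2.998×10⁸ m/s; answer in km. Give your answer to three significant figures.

From L = L₀/γ: γ = 187/117 = 1.59829.
β = √(1 − 1/γ²) = 0.78009. Lab-frame period = γτ = 1.59829×138 hours = 220.56 hours. Distance = βc × γτ = 0.78009 × 2.998×10⁸ m/s × 794016 s = 1.8570×10^14 m = 1.86×10^11 km.

1.86×10^11 km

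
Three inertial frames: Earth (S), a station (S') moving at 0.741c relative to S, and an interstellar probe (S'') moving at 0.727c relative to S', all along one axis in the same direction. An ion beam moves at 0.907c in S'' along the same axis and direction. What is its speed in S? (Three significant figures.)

0.998c

First combine the ion beam and interstellar probe (S''→S'): u₁ = (0.907 + 0.727)/(1 + 0.907×0.727) = 1.634/1.659389 = 0.9847.
Then combine with the station (S'→S): u = (0.9847 + 0.741)/(1 + 0.9847×0.741) = 1.7257/1.7296627 = 0.99771.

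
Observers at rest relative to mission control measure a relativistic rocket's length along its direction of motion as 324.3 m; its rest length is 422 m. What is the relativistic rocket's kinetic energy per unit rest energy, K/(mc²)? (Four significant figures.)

0.3013

γ = L₀/L = 422/324.3 = 1.30126.
Since K = (γ−1)mc², K/(mc²) = 1.30126 − 1 = 0.3013.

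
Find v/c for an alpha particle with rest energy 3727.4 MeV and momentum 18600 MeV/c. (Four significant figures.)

0.9805

pc/(mc²) = 18600/3727.4 = 4.9901 = βγ = β/√(1−β²).
So β² = x²/(1 + x²) with x = 4.9901: x² = 24.9011, β² = 24.9011/25.9011 = 0.961392, β = 0.9805.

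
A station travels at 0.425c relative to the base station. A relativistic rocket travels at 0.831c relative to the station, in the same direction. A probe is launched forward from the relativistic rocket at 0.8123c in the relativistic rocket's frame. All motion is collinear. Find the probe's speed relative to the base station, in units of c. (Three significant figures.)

0.992c

First combine the probe and relativistic rocket (S''→S'): u₁ = (0.8123 + 0.831)/(1 + 0.8123×0.831) = 1.6433/1.6750213 = 0.98106.
Then combine with the station (S'→S): u = (0.98106 + 0.425)/(1 + 0.98106×0.425) = 1.40606/1.4169505 = 0.99231.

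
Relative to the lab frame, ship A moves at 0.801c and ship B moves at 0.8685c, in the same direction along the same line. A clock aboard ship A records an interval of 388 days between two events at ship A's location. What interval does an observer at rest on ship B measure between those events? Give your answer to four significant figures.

The velocity of ship A relative to ship B is (0.801 − 0.8685)c / (1 − 0.801×0.8685) = −0.2218c; relative speed 0.2218c.
At |u| = 0.2218c, γ = (1 − 0.0491952)^(−1/2) = 1.0255.
The clock on ship A records proper time, so ship B measures Δt = γΔτ = 1.0255 × 388 = 397.9 days.

397.9 days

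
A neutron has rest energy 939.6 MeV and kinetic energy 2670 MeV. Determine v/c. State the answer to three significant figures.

K = (γ−1)mc², so γ = 1 + 2670/939.6 = 3.8416.
Then v/c = √(1 − γ⁻²) = √(1 − 0.0677604) = √0.9322396 = 0.966.

0.966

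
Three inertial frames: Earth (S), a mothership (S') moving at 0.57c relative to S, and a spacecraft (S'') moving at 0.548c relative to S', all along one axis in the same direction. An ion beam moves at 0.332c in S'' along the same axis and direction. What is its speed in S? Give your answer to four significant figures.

Apply u = (u'+v)/(1+u'v) twice. Ion beam in the mothership frame: (0.332+0.548)/(1+0.332·0.548) = 0.88/1.181936 = 0.74454c.
That velocity, transformed to the rest frame of Earth: (0.74454+0.57)/(1+0.74454·0.57) = 1.31454/1.4243878 = 0.92288c.

0.9229c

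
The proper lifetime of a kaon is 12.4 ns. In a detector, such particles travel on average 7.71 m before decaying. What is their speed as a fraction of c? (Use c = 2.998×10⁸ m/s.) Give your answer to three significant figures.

0.901c

Lab distance = (lab lifetime)·v = γτ·βc, so βγ = d/(cτ) = 7.710/(2.998×10⁸ × 1.240×10^-8) = 2.074.
With βγ = 2.074: γ² = 1 + (βγ)² = 5.30148, and β = (βγ)/γ = 2.074/2.30249 = 0.901.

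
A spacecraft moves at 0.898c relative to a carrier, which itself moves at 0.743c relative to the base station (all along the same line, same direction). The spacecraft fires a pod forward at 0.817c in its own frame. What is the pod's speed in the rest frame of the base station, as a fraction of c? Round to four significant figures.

Apply u = (u'+v)/(1+u'v) twice. Pod in the carrier frame: (0.817+0.898)/(1+0.817·0.898) = 1.715/1.733666 = 0.98923c.
That velocity, transformed to the rest frame of the base station: (0.98923+0.743)/(1+0.98923·0.743) = 1.73223/1.73499789 = 0.9984c.

0.9984c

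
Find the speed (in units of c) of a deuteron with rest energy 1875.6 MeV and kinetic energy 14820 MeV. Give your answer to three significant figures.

0.994c

γ = 1 + K/(mc²) = 1 + 14820/1875.6 = 8.9015.
β = √(1 − 1/γ²) = √(1 − 0.0126204) = √0.9873796 = 0.994.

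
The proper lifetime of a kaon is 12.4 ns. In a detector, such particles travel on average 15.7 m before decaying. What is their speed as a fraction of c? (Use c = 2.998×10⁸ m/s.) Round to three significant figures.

0.973c

Lab distance = (lab lifetime)·v = γτ·βc, so βγ = d/(cτ) = 15.70/(2.998×10⁸ × 1.240×10^-8) = 4.2232.
With βγ = 4.2232: γ² = 1 + (βγ)² = 18.8354, and β = (βγ)/γ = 4.2232/4.33998 = 0.973.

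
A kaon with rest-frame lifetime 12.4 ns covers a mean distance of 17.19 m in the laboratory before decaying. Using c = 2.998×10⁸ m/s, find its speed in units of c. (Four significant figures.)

Let x = d/(cτ) = 17.19 m / (2.998×10⁸ m/s × 1.240×10^-8 s) = 4.6241. Since d = βγcτ, x = βγ = β/√(1−β²).
Solving: β² = x²/(1+x²) = 21.3823/22.3823 = 0.955322, so β = 0.9774.

0.9774c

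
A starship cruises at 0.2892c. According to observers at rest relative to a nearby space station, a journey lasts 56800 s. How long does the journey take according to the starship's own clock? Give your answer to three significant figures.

With β = 0.2892, γ = 1/√(1 − 0.2892²) = 1/√0.91636336 = 1.0446.
The starship's clock runs slow as seen from a nearby space station, so Δτ = Δt/γ = 56800/1.0446 = 54400 s.

54400 s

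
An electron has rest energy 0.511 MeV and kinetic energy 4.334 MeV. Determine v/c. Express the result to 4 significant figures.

0.9944

K = (γ−1)mc², so γ = 1 + 4.334/0.511 = 9.4814.
Then v/c = √(1 − γ⁻²) = √(1 − 0.0111238) = √0.9888762 = 0.9944.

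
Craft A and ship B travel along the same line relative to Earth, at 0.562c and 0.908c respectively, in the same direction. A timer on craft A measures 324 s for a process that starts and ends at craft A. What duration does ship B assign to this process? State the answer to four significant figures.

457.8 s

Speed of craft A in ship B's frame: u = (v_A − v_B)/(1 − v_A v_B/c²) = (0.562 − 0.908)/(1 − 0.562×0.908) = −0.346/0.489704 = −0.70655; |u| = 0.70655c.
At |u| = 0.70655c, γ = (1 − 0.499213)^(−1/2) = 1.4131.
The clock on craft A records proper time, so ship B measures Δt = γΔτ = 1.4131 × 324 = 457.8 s.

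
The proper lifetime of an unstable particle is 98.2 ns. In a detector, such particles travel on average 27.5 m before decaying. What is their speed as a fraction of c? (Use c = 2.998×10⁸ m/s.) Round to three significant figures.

0.683c

Lab distance = (lab lifetime)·v = γτ·βc, so βγ = d/(cτ) = 27.50/(2.998×10⁸ × 9.820×10^-8) = 0.93409.
With βγ = 0.93409: γ² = 1 + (βγ)² = 1.872524, and β = (βγ)/γ = 0.93409/1.3684 = 0.683.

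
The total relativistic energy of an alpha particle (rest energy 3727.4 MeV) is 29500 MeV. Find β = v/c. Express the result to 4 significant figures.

0.9920

γ = E/(mc²) = 29500/3727.4 = 7.9144.
β = √(1 − 1/γ²) = √(1 − 0.0159648) = √0.9840352 = 0.9920.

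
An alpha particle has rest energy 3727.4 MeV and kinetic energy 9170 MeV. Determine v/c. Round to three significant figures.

K = (γ−1)mc², so γ = 1 + 9170/3727.4 = 3.4602.
Then v/c = √(1 − γ⁻²) = √(1 − 0.0835214) = √0.9164786 = 0.957.

0.957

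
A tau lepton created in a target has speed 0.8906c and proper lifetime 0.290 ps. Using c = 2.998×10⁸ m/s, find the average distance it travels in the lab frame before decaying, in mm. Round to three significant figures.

With β = 0.8906, γ = 1/√(1 − 0.8906²) = 1/√0.20683164 = 2.1988.
Lab-frame lifetime: Δt = γτ = 2.1988 × 0.290 ps = 0.63765 ps.
Distance: d = vΔt = 0.8906 × 2.998×10⁸ m/s × 6.3765×10^-13 s = 1.70×10^-4 m = 0.170 mm.

0.170 mm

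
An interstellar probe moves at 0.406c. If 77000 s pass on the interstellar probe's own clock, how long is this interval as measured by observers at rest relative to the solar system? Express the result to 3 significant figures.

84300 s

Lorentz factor: γ = (1 − 0.164836)^(−1/2) = 1.0942.
Time dilation: Δt = γ·Δτ = 1.0942 × 77000 = 84300 s.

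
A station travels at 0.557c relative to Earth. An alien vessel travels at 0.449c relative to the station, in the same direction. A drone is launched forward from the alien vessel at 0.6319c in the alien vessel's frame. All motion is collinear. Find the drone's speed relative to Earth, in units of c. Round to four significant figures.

0.9524c

First combine the drone and alien vessel (S''→S'): u₁ = (0.6319 + 0.449)/(1 + 0.6319×0.449) = 1.0809/1.2837231 = 0.842.
Then combine with the station (S'→S): u = (0.842 + 0.557)/(1 + 0.842×0.557) = 1.399/1.468994 = 0.95235.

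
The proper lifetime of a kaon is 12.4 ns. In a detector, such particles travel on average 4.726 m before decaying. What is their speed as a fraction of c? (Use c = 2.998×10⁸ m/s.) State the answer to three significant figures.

0.786c

d = βγcτ ⇒ βγ = d/(cτ) = 4.726 m / (3.71752 m) = 1.2713.
β = (βγ)/√(1+(βγ)²) = 1.2713/√2.6162 = 0.786.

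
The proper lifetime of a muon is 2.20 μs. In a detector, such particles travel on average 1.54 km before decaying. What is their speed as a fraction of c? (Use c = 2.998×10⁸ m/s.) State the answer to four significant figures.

Let x = d/(cτ) = 1540 m / (2.998×10⁸ m/s × 2.200×10^-6 s) = 2.3349. Since d = βγcτ, x = βγ = β/√(1−β²).
Solving: β² = x²/(1+x²) = 5.45176/6.45176 = 0.845004, so β = 0.9192.

0.9192c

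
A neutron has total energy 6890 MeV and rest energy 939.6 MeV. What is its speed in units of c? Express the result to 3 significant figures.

0.991c

γ = E/(mc²) = 6890/939.6 = 7.3329.
β = √(1 − 1/γ²) = √(1 − 0.0185972) = √0.9814028 = 0.991.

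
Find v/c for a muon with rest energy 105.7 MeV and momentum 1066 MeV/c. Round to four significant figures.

0.9951

βγ = pc/(mc²) = 1066/105.7 = 10.085.
Since γ² = 1 + (βγ)² = 102.707, γ = √102.707 = 10.1344, and β = (βγ)/γ = 10.085/10.1344 = 0.9951.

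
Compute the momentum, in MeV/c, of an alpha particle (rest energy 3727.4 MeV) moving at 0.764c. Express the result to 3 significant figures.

γ = 1/√(1 − β²) = 1/√(1 − 0.583696) = 1/√0.416304 = 1/0.645216 = 1.5499.
Momentum: p = γβ·mc = 1.5499 × 0.764 × 3727.4 MeV/c = 4410 MeV/c.

4410 MeV/c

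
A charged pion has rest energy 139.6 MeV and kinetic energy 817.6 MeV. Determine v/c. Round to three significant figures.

K = (γ−1)mc², so γ = 1 + 817.6/139.6 = 6.8567.
Then v/c = √(1 − γ⁻²) = √(1 − 0.0212701) = √0.9787299 = 0.989.

0.989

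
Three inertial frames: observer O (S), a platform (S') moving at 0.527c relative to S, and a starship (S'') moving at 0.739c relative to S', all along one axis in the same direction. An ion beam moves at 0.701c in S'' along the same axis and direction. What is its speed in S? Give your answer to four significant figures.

0.9838c

Apply u = (u'+v)/(1+u'v) twice. Ion beam in the platform frame: (0.701+0.739)/(1+0.701·0.739) = 1.44/1.518039 = 0.94859c.
That velocity, transformed to the rest frame of observer O: (0.94859+0.527)/(1+0.94859·0.527) = 1.47559/1.49990693 = 0.98379c.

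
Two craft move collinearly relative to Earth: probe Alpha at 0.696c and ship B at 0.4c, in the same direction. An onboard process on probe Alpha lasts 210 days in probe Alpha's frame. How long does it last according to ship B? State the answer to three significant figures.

The velocity of probe Alpha relative to ship B is (0.696 − 0.4)c / (1 − 0.696×0.4) = 0.4102c; relative speed 0.4102c.
At |u| = 0.4102c, γ = (1 − 0.168264)^(−1/2) = 1.0965.
The clock on probe Alpha records proper time, so ship B measures Δt = γΔτ = 1.0965 × 210 = 230 days.

230 days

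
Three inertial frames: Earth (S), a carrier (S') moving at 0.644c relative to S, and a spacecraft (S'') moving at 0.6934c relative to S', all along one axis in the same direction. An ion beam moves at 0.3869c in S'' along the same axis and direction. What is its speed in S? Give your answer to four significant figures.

Compose velocities in two stages. Stage 1 (into S'): u₁ = (0.3869+0.6934)/(1+0.3869×0.6934) = 0.85179.
Stage 2 (into S): u = (0.85179+0.644)/(1+0.85179×0.644) = 0.96593, so the speed is 0.9659c.

0.9659c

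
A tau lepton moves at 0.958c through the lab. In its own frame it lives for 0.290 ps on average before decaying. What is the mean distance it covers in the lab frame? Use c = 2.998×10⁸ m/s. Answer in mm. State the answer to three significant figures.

0.290 mm

With β = 0.958, γ = 1/√(1 − 0.958²) = 1/√0.082236 = 3.4871.
Lab-frame lifetime: Δt = γτ = 3.4871 × 0.290 ps = 1.0113 ps.
Distance: d = vΔt = 0.958 × 2.998×10⁸ m/s × 1.0113×10^-12 s = 2.90×10^-4 m = 0.290 mm.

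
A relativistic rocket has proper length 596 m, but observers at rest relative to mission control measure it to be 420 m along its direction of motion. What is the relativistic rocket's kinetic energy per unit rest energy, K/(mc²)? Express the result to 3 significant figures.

0.419

Length contraction gives γ = L₀/L = 596/420 = 1.41905.
Since K = (γ−1)mc², K/(mc²) = 1.41905 − 1 = 0.419.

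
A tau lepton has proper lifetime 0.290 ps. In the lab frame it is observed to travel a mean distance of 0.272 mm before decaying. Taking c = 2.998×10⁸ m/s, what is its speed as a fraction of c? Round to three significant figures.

0.953c

Lab distance = (lab lifetime)·v = γτ·βc, so βγ = d/(cτ) = 2.720×10^-4/(2.998×10⁸ × 2.900×10^-13) = 3.1285.
With βγ = 3.1285: γ² = 1 + (βγ)² = 10.78751, and β = (βγ)/γ = 3.1285/3.28443 = 0.953.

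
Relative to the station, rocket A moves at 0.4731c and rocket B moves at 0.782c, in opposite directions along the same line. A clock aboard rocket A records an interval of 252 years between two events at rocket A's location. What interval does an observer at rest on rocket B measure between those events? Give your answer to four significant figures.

628.7 years

Speed of rocket A in rocket B's frame: u = (v_A + v_B)/(1 + v_A v_B/c²) = (0.4731 + 0.782)/(1 + 0.4731×0.782) = 1.2551/1.3699642 = 0.91616; |u| = 0.91616c.
At |u| = 0.91616c, γ = (1 − 0.839349)^(−1/2) = 2.4949.
Rocket A's interval is proper; time dilation gives Δt_B = γΔτ = 2.4949 × 252 years = 628.7 years.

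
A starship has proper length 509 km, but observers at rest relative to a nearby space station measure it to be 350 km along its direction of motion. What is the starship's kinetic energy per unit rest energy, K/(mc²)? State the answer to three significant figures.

Length contraction gives γ = L₀/L = 509/350 = 1.45429.
K/(mc²) = γ − 1 = 1.45429 − 1 = 0.454.

0.454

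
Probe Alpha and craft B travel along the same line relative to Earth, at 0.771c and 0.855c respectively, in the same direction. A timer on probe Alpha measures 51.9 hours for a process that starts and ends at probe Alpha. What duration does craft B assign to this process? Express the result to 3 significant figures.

53.6 hours

Speed of probe Alpha in craft B's frame: u = (v_A − v_B)/(1 − v_A v_B/c²) = (0.771 − 0.855)/(1 − 0.771×0.855) = −0.084/0.340795 = −0.24648; |u| = 0.24648c.
γ for this relative speed: γ = 1/√(1 − 0.0607524) = 1.0318.
The clock on probe Alpha records proper time, so craft B measures Δt = γΔτ = 1.0318 × 51.9 = 53.6 hours.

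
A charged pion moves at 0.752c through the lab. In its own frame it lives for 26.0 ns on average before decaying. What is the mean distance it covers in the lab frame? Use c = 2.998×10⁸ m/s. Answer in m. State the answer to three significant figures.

γ = 1/√(1 − β²) = 1/√(1 − 0.565504) = 1/√0.434496 = 1/0.659163 = 1.5171.
Lab-frame lifetime: Δt = γτ = 1.5171 × 26.0 ns = 39.445 ns.
Distance: d = vΔt = 0.752 × 2.998×10⁸ m/s × 3.9445×10^-8 s = 8.89 m.

8.89 m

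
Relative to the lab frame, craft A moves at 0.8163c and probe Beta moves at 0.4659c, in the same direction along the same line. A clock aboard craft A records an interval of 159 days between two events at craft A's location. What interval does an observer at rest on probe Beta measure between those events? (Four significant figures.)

192.8 days

Speed of craft A in probe Beta's frame: u = (v_A − v_B)/(1 − v_A v_B/c²) = (0.8163 − 0.4659)/(1 − 0.8163×0.4659) = 0.3504/0.61968583 = 0.56545; |u| = 0.56545c.
At |u| = 0.56545c, γ = (1 − 0.319734)^(−1/2) = 1.2124.
The clock on craft A records proper time, so probe Beta measures Δt = γΔτ = 1.2124 × 159 = 192.8 days.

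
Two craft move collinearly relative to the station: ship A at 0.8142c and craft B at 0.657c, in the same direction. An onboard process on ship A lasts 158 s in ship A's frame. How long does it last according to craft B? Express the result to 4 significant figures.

The velocity of ship A relative to craft B is (0.8142 − 0.657)c / (1 − 0.8142×0.657) = 0.33801c; relative speed 0.33801c.
γ for this relative speed: γ = 1/√(1 − 0.114251) = 1.0625.
The clock on ship A records proper time, so craft B measures Δt = γΔτ = 1.0625 × 158 = 167.9 s.

167.9 s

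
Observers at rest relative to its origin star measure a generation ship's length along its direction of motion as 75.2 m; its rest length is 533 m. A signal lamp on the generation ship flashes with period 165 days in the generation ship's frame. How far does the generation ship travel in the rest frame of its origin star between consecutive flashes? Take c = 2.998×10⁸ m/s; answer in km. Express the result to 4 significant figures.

From L = L₀/γ: γ = 533/75.2 = 7.08777.
β = √(1 − 1/γ²) = 0.99. Lab-frame period = γτ = 7.08777×165 days = 1169.5 days. Distance = βc × γτ = 0.99 × 2.998×10⁸ m/s × 101044800 s = 2.9990×10^16 m = 2.999×10^13 km.

2.999×10^13 km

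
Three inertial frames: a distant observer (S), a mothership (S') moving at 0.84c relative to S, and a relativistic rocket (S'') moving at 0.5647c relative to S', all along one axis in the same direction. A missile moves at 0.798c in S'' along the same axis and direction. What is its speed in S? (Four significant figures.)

Compose velocities in two stages. Stage 1 (into S'): u₁ = (0.798+0.5647)/(1+0.798×0.5647) = 0.93938.
Stage 2 (into S): u = (0.93938+0.84)/(1+0.93938×0.84) = 0.99458, so the speed is 0.9946c.

0.9946c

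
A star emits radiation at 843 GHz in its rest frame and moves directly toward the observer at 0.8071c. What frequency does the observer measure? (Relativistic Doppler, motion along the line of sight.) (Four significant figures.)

2580 GHz

Relativistic Doppler (source moving toward): f_obs = f_src · √((1+β)/(1−β)).
With β = 0.8071: factor = √(1.8071/0.1929) = 3.0607.
f_obs = 843 × 3.0607 = 2580 GHz.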